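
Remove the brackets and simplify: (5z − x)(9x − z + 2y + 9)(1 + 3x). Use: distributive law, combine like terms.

(5z − x)(9x − z + 2y + 9)(1 + 3x)
= (45xz − 5z² + 10yz + 45z − 9x² + xz − 2xy − 9x)(1 + 3x)    [distributive law]
= (46xz − 5z² + 10yz + 45z − 9x² − 2xy − 9x)(1 + 3x)    [combine like terms]
= 46xz + 138x²z − 5z² − 15xz² + 10yz + 30xyz + 45z + 135xz − 9x² − 27x³ − 2xy − 6x²y − 9x − 27x²    [distributive law]
= 181xz + 138x²z − 5z² − 15xz² + 10yz + 30xyz + 45z − 36x² − 27x³ − 2xy − 6x²y − 9x    [combine like terms]

181xz + 138x²z − 5z² − 15xz² + 10yz + 30xyz + 45z − 36x² − 27x³ − 2xy − 6x²y − 9x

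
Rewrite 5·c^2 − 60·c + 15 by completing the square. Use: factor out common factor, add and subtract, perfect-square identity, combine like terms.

5·c^2 − 60·c + 15
= 5(c^2 − 12·c) + 15    [factor out 5 from the c-terms]
= 5(c^2 − 12·c + 36 − 36) + 15    [add and subtract 36 inside the bracket]
= 5(c − 6)^2 − 180 + 15    [perfect-square identity]
= 5(c − 6)^2 − 165    [combine constants]

5(c − 6)^2 − 165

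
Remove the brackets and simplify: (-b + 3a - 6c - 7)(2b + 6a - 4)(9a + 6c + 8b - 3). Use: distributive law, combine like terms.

(-b + 3a - 6c - 7)(2b + 6a - 4)(9a + 6c + 8b - 3)
= (-2b² - 6ab + 4b + 6ab + 18a² - 12a - 12bc - 36ac + 24c - 14b - 42a + 28)(9a + 6c + 8b - 3)    [distributive law]
= (-2b² - 10b + 18a² - 54a - 12bc - 36ac + 24c + 28)(9a + 6c + 8b - 3)    [combine like terms]
= -18ab² - 12b²c - 16b³ + 6b² - 90ab - 60bc - 80b² + 30b + 162a³ + 108a²c + 144a²b - 54a² - 486a² - 324ac - 432ab + 162a - 108abc - 72bc² - 96b²c + 36bc - 324a²c - 216ac² - 288abc + 108ac + 216ac + 144c² + 192bc - 72c + 252a + 168c + 224b - 84    [distributive law]
= -18ab² - 108b²c - 16b³ - 74b² - 522ab + 168bc + 254b + 162a³ - 216a²c + 144a²b - 540a² + 414a - 396abc - 72bc² - 216ac² + 144c² + 96c - 84    [combine like terms]

-18ab² - 108b²c - 16b³ - 74b² - 522ab + 168bc + 254b + 162a³ - 216a²c + 144a²b - 540a² + 414a - 396abc - 72bc² - 216ac² + 144c² + 96c - 84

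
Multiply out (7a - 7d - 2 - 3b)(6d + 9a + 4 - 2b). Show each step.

-21ad + 63a^2 + 10a - 41ab - 42d^2 - 40d - 4bd - 8 - 8b + 6b^2

(7a - 7d - 2 - 3b)(6d + 9a + 4 - 2b)
= 42ad + 63a^2 + 28a - 14ab - 42d^2 - 63ad - 28d + 14bd - 12d - 18a - 8 + 4b - 18bd - 27ab - 12b + 6b^2    [distributive law]
= -21ad + 63a^2 + 10a - 41ab - 42d^2 - 40d - 4bd - 8 - 8b + 6b^2    [combine like terms]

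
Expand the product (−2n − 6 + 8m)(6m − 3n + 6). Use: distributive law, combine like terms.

(−2n − 6 + 8m)(6m − 3n + 6)
= −12mn + 6n² − 12n − 36m + 18n − 36 + 48m² − 24mn + 48m    [distributive law]
= −36mn + 6n² + 6n + 12m − 36 + 48m²    [combine like terms]

−36mn + 6n² + 6n + 12m − 36 + 48m²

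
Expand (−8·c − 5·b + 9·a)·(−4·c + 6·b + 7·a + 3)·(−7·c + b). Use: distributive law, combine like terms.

(−8·c − 5·b + 9·a)·(−4·c + 6·b + 7·a + 3)·(−7·c + b)
= (32·c² − 48·b·c − 56·a·c − 24·c + 20·b·c − 30·b² − 35·a·b − 15·b − 36·a·c + 54·a·b + 63·a² + 27·a)·(−7·c + b)    [distributive law]
= (32·c² − 28·b·c − 92·a·c − 24·c − 30·b² + 19·a·b − 15·b + 63·a² + 27·a)·(−7·c + b)    [combine like terms]
= −224·c³ + 32·b·c² + 196·b·c² − 28·b²·c + 644·a·c² − 92·a·b·c + 168·c² − 24·b·c + 210·b²·c − 30·b³ − 133·a·b·c + 19·a·b² + 105·b·c − 15·b² − 441·a²·c + 63·a²·b − 189·a·c + 27·a·b    [distributive law]
= −224·c³ + 228·b·c² + 182·b²·c + 644·a·c² − 225·a·b·c + 168·c² + 81·b·c − 30·b³ + 19·a·b² − 15·b² − 441·a²·c + 63·a²·b − 189·a·c + 27·a·b    [combine like terms]

−224·c³ + 228·b·c² + 182·b²·c + 644·a·c² − 225·a·b·c + 168·c² + 81·b·c − 30·b³ + 19·a·b² − 15·b² − 441·a²·c + 63·a²·b − 189·a·c + 27·a·b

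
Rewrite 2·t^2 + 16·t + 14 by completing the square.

2(t + 4)^2 - 18

2·t^2 + 16·t + 14
= 2(t^2 + 8·t) + 14    [factor out 2 from the t-terms]
= 2(t^2 + 8·t + 16 - 16) + 14    [add and subtract 16 inside the bracket]
= 2(t + 4)^2 - 32 + 14    [perfect-square identity]
= 2(t + 4)^2 - 18    [combine constants]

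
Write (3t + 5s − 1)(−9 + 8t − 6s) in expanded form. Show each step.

(3t + 5s − 1)(−9 + 8t − 6s)
= −27t + 24t^2 − 18st − 45s + 40st − 30s^2 + 9 − 8t + 6s    [distributive law]
= −35t + 24t^2 + 22st − 39s − 30s^2 + 9    [combine like terms]

−35t + 24t^2 + 22st − 39s − 30s^2 + 9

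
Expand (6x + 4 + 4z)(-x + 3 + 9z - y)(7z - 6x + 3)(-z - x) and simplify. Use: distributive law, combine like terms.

208x^2z^2 + 306x^3z - 36x^4 + 142x^2z + 102x^3 - 404xz^2 - 198xz + 30x^2 - 386xz^3 + 46xyz^2 - 18x^2yz - 36x^3y + 34xyz - 6x^2y - 228z^2 - 36z - 36x - 444z^3 + 40yz^2 + 12yz + 12xy - 252z^4 + 28yz^3

(6x + 4 + 4z)(-x + 3 + 9z - y)(7z - 6x + 3)(-z - x)
= (-6x^2 + 18x + 54xz - 6xy - 4x + 12 + 36z - 4y - 4xz + 12z + 36z^2 - 4yz)(7z - 6x + 3)(-z - x)    [distributive law]
= (-6x^2 + 14x + 50xz - 6xy + 12 + 48z - 4y + 36z^2 - 4yz)(7z - 6x + 3)(-z - x)    [combine like terms]
= (-42x^2z + 36x^3 - 18x^2 + 98xz - 84x^2 + 42x + 350xz^2 - 300x^2z + 150xz - 42xyz + 36x^2y - 18xy + 84z - 72x + 36 + 336z^2 - 288xz + 144z - 28yz + 24xy - 12y + 252z^3 - 216xz^2 + 108z^2 - 28yz^2 + 24xyz - 12yz)(-z - x)    [distributive law]
= (-342x^2z + 36x^3 - 102x^2 - 40xz - 30x + 134xz^2 - 18xyz + 36x^2y + 6xy + 228z + 36 + 444z^2 - 40yz - 12y + 252z^3 - 28yz^2)(-z - x)    [combine like terms]
= 342x^2z^2 + 342x^3z - 36x^3z - 36x^4 + 102x^2z + 102x^3 + 40xz^2 + 40x^2z + 30xz + 30x^2 - 134xz^3 - 134x^2z^2 + 18xyz^2 + 18x^2yz - 36x^2yz - 36x^3y - 6xyz - 6x^2y - 228z^2 - 228xz - 36z - 36x - 444z^3 - 444xz^2 + 40yz^2 + 40xyz + 12yz + 12xy - 252z^4 - 252xz^3 + 28yz^3 + 28xyz^2    [distributive law]
= 208x^2z^2 + 306x^3z - 36x^4 + 142x^2z + 102x^3 - 404xz^2 - 198xz + 30x^2 - 386xz^3 + 46xyz^2 - 18x^2yz - 36x^3y + 34xyz - 6x^2y - 228z^2 - 36z - 36x - 444z^3 + 40yz^2 + 12yz + 12xy - 252z^4 + 28yz^3    [combine like terms]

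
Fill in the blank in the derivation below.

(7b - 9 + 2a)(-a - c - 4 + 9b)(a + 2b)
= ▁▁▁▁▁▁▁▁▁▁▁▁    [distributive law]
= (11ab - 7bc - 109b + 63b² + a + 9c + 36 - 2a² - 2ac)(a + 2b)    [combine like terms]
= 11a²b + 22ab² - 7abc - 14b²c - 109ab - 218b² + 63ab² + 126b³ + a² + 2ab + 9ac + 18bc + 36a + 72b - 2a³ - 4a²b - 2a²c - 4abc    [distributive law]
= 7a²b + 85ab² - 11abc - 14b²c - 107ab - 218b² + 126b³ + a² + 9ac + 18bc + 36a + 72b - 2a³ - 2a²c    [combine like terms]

Applying distributive law to the line above:

(-7ab - 7bc - 28b + 63b² + 9a + 9c + 36 - 81b - 2a² - 2ac - 8a + 18ab)(a + 2b)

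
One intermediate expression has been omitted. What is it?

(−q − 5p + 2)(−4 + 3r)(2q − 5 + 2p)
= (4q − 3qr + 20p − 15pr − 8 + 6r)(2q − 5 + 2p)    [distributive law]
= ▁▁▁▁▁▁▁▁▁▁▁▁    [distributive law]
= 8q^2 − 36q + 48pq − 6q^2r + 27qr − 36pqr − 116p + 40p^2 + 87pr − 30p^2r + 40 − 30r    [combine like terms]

After distributive law, the bracketed line is:

8q^2 − 20q + 8pq − 6q^2r + 15qr − 6pqr + 40pq − 100p + 40p^2 − 30pqr + 75pr − 30p^2r − 16q + 40 − 16p + 12qr − 30r + 12pr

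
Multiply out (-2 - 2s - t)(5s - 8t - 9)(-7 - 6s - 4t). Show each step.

-164s + 22s^2 - 259st - 247t - 156t^2 - 126 + 60s^3 - 26s^2t - 92st^2 - 32t^3

(-2 - 2s - t)(5s - 8t - 9)(-7 - 6s - 4t)
= (-10s + 16t + 18 - 10s^2 + 16st + 18s - 5st + 8t^2 + 9t)(-7 - 6s - 4t)    [distributive law]
= (8s + 25t + 18 - 10s^2 + 11st + 8t^2)(-7 - 6s - 4t)    [combine like terms]
= -56s - 48s^2 - 32st - 175t - 150st - 100t^2 - 126 - 108s - 72t + 70s^2 + 60s^3 + 40s^2t - 77st - 66s^2t - 44st^2 - 56t^2 - 48st^2 - 32t^3    [distributive law]
= -164s + 22s^2 - 259st - 247t - 156t^2 - 126 + 60s^3 - 26s^2t - 92st^2 - 32t^3    [combine like terms]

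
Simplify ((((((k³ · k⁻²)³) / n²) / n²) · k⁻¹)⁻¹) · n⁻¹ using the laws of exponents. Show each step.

k⁻²·n³

((((((k³ · k⁻²)³) / n²) / n²) · k⁻¹)⁻¹) · n⁻¹
= ((((((k³ · k⁻²)³) / n²) / n²)⁻¹) · ((k⁻¹)⁻¹)) · n⁻¹    [power of a product]
= ((((((k³ · k⁻²)³) / n²)⁻¹) / ((n²)⁻¹)) · ((k⁻¹)⁻¹)) · n⁻¹    [power of a quotient]
= ((((((k³ · k⁻²)³)⁻¹) / ((n²)⁻¹)) / ((n²)⁻¹)) · ((k⁻¹)⁻¹)) · n⁻¹    [power of a quotient]
= (((((k³ · k⁻²)⁻³) / ((n²)⁻¹)) / ((n²)⁻¹)) · ((k⁻¹)⁻¹)) · n⁻¹    [power of a power]
= ((((((k³)⁻³) · ((k⁻²)⁻³)) / ((n²)⁻¹)) / ((n²)⁻¹)) · ((k⁻¹)⁻¹)) · n⁻¹    [power of a product]
= ((((k⁻⁹ · ((k⁻²)⁻³)) / ((n²)⁻¹)) / ((n²)⁻¹)) · ((k⁻¹)⁻¹)) · n⁻¹    [power of a power]
= ((((k⁻⁹ · k⁶) / ((n²)⁻¹)) / ((n²)⁻¹)) · ((k⁻¹)⁻¹)) · n⁻¹    [power of a power]
= (((k⁻³ / ((n²)⁻¹)) / ((n²)⁻¹)) · ((k⁻¹)⁻¹)) · n⁻¹    [product of powers]
= (((k⁻³ / n⁻²) / ((n²)⁻¹)) · ((k⁻¹)⁻¹)) · n⁻¹    [power of a power]
= (((k⁻³ / n⁻²) / n⁻²) · ((k⁻¹)⁻¹)) · n⁻¹    [power of a power]
= (((k⁻³ / n⁻²) / n⁻²) · k) · n⁻¹    [power of a power]
= k⁻²·n³    [quotient of powers; product of powers]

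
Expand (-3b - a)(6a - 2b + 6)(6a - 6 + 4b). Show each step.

(-3b - a)(6a - 2b + 6)(6a - 6 + 4b)
= (-18ab + 6b^2 - 18b - 6a^2 + 2ab - 6a)(6a - 6 + 4b)    [distributive law]
= (-16ab + 6b^2 - 18b - 6a^2 - 6a)(6a - 6 + 4b)    [combine like terms]
= -96a^2b + 96ab - 64ab^2 + 36ab^2 - 36b^2 + 24b^3 - 108ab + 108b - 72b^2 - 36a^3 + 36a^2 - 24a^2b - 36a^2 + 36a - 24ab    [distributive law]
= -120a^2b - 36ab - 28ab^2 - 108b^2 + 24b^3 + 108b - 36a^3 + 36a    [combine like terms]

-120a^2b - 36ab - 28ab^2 - 108b^2 + 24b^3 + 108b - 36a^3 + 36a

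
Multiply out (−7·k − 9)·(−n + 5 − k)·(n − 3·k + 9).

(−7·k − 9)·(−n + 5 − k)·(n − 3·k + 9)
= (7·k·n − 35·k + 7·k^2 + 9·n − 45 + 9·k)·(n − 3·k + 9)    [distributive law]
= (7·k·n − 26·k + 7·k^2 + 9·n − 45)·(n − 3·k + 9)    [combine like terms]
= 7·k·n^2 − 21·k^2·n + 63·k·n − 26·k·n + 78·k^2 − 234·k + 7·k^2·n − 21·k^3 + 63·k^2 + 9·n^2 − 27·k·n + 81·n − 45·n + 135·k − 405    [distributive law]
= 7·k·n^2 − 14·k^2·n + 10·k·n + 141·k^2 − 99·k − 21·k^3 + 9·n^2 + 36·n − 405    [combine like terms]

7·k·n^2 − 14·k^2·n + 10·k·n + 141·k^2 − 99·k − 21·k^3 + 9·n^2 + 36·n − 405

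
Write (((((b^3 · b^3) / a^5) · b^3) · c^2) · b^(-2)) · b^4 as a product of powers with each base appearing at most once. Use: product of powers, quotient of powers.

(((((b^3 · b^3) / a^5) · b^3) · c^2) · b^(-2)) · b^4
= ((((b^6 / a^5) · b^3) · c^2) · b^(-2)) · b^4    [product of powers]
= a^(-5)b^11c^2    [quotient of powers; product of powers]

a^(-5)b^11c^2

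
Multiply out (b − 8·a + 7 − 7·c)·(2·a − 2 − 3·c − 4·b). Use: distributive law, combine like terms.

(b − 8·a + 7 − 7·c)·(2·a − 2 − 3·c − 4·b)
= 2·a·b − 2·b − 3·b·c − 4·b^2 − 16·a^2 + 16·a + 24·a·c + 32·a·b + 14·a − 14 − 21·c − 28·b − 14·a·c + 14·c + 21·c^2 + 28·b·c    [distributive law]
= 34·a·b − 30·b + 25·b·c − 4·b^2 − 16·a^2 + 30·a + 10·a·c − 14 − 7·c + 21·c^2    [combine like terms]

34·a·b − 30·b + 25·b·c − 4·b^2 − 16·a^2 + 30·a + 10·a·c − 14 − 7·c + 21·c^2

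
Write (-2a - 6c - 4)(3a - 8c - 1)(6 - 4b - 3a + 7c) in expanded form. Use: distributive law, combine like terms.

-6a² + 24a²b + 18a³ - 36a²c - 196ac + 8abc - 158ac² - 72a + 40ab + 554c² - 192bc² + 336c³ + 256c - 152bc + 24 - 16b

(-2a - 6c - 4)(3a - 8c - 1)(6 - 4b - 3a + 7c)
= (-6a² + 16ac + 2a - 18ac + 48c² + 6c - 12a + 32c + 4)(6 - 4b - 3a + 7c)    [distributive law]
= (-6a² - 2ac - 10a + 48c² + 38c + 4)(6 - 4b - 3a + 7c)    [combine like terms]
= -36a² + 24a²b + 18a³ - 42a²c - 12ac + 8abc + 6a²c - 14ac² - 60a + 40ab + 30a² - 70ac + 288c² - 192bc² - 144ac² + 336c³ + 228c - 152bc - 114ac + 266c² + 24 - 16b - 12a + 28c    [distributive law]
= -6a² + 24a²b + 18a³ - 36a²c - 196ac + 8abc - 158ac² - 72a + 40ab + 554c² - 192bc² + 336c³ + 256c - 152bc + 24 - 16b    [combine like terms]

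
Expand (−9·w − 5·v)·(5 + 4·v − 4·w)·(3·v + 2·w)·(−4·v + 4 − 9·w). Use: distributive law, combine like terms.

(−9·w − 5·v)·(5 + 4·v − 4·w)·(3·v + 2·w)·(−4·v + 4 − 9·w)
= (−45·w − 36·v·w + 36·w^2 − 25·v − 20·v^2 + 20·v·w)·(3·v + 2·w)·(−4·v + 4 − 9·w)    [distributive law]
= (−45·w − 16·v·w + 36·w^2 − 25·v − 20·v^2)·(3·v + 2·w)·(−4·v + 4 − 9·w)    [combine like terms]
= (−135·v·w − 90·w^2 − 48·v^2·w − 32·v·w^2 + 108·v·w^2 + 72·w^3 − 75·v^2 − 50·v·w − 60·v^3 − 40·v^2·w)·(−4·v + 4 − 9·w)    [distributive law]
= (−185·v·w − 90·w^2 − 88·v^2·w + 76·v·w^2 + 72·w^3 − 75·v^2 − 60·v^3)·(−4·v + 4 − 9·w)    [combine like terms]
= 740·v^2·w − 740·v·w + 1665·v·w^2 + 360·v·w^2 − 360·w^2 + 810·w^3 + 352·v^3·w − 352·v^2·w + 792·v^2·w^2 − 304·v^2·w^2 + 304·v·w^2 − 684·v·w^3 − 288·v·w^3 + 288·w^3 − 648·w^4 + 300·v^3 − 300·v^2 + 675·v^2·w + 240·v^4 − 240·v^3 + 540·v^3·w    [distributive law]
= 1063·v^2·w − 740·v·w + 2329·v·w^2 − 360·w^2 + 1098·w^3 + 892·v^3·w + 488·v^2·w^2 − 972·v·w^3 − 648·w^4 + 60·v^3 − 300·v^2 + 240·v^4    [combine like terms]

1063·v^2·w − 740·v·w + 2329·v·w^2 − 360·w^2 + 1098·w^3 + 892·v^3·w + 488·v^2·w^2 − 972·v·w^3 − 648·w^4 + 60·v^3 − 300·v^2 + 240·v^4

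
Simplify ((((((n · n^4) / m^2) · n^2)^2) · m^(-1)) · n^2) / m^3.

m^(-8)·n^16

((((((n · n^4) / m^2) · n^2)^2) · m^(-1)) · n^2) / m^3
= ((((((n · n^4) / m^2)^2) · ((n^2)^2)) · m^(-1)) · n^2) / m^3    [power of a product]
= ((((((n · n^4)^2) / ((m^2)^2)) · ((n^2)^2)) · m^(-1)) · n^2) / m^3    [power of a quotient]
= ((((((n^2) · ((n^4)^2)) / ((m^2)^2)) · ((n^2)^2)) · m^(-1)) · n^2) / m^3    [power of a product]
= (((((n^2 · n^8) / ((m^2)^2)) · ((n^2)^2)) · m^(-1)) · n^2) / m^3    [power of a power]
= ((((n^10 / ((m^2)^2)) · ((n^2)^2)) · m^(-1)) · n^2) / m^3    [product of powers]
= ((((n^10 / m^4) · ((n^2)^2)) · m^(-1)) · n^2) / m^3    [power of a power]
= ((((n^10 / m^4) · n^4) · m^(-1)) · n^2) / m^3    [power of a power]
= m^(-8)·n^16    [quotient of powers; product of powers]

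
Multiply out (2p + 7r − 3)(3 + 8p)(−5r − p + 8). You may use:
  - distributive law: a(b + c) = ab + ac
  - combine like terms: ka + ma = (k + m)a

517pr + 146p^2 − 135p − 136p^2r − 16p^3 − 105r^2 + 213r − 280pr^2 − 72

(2p + 7r − 3)(3 + 8p)(−5r − p + 8)
= (6p + 16p^2 + 21r + 56pr − 9 − 24p)(−5r − p + 8)    [distributive law]
= (−18p + 16p^2 + 21r + 56pr − 9)(−5r − p + 8)    [combine like terms]
= 90pr + 18p^2 − 144p − 80p^2r − 16p^3 + 128p^2 − 105r^2 − 21pr + 168r − 280pr^2 − 56p^2r + 448pr + 45r + 9p − 72    [distributive law]
= 517pr + 146p^2 − 135p − 136p^2r − 16p^3 − 105r^2 + 213r − 280pr^2 − 72    [combine like terms]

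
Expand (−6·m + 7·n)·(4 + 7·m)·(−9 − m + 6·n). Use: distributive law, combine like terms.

(−6·m + 7·n)·(4 + 7·m)·(−9 − m + 6·n)
= (−24·m − 42·m^2 + 28·n + 49·m·n)·(−9 − m + 6·n)    [distributive law]
= 216·m + 24·m^2 − 144·m·n + 378·m^2 + 42·m^3 − 252·m^2·n − 252·n − 28·m·n + 168·n^2 − 441·m·n − 49·m^2·n + 294·m·n^2    [distributive law]
= 216·m + 402·m^2 − 613·m·n + 42·m^3 − 301·m^2·n − 252·n + 168·n^2 + 294·m·n^2    [combine like terms]

216·m + 402·m^2 − 613·m·n + 42·m^3 − 301·m^2·n − 252·n + 168·n^2 + 294·m·n^2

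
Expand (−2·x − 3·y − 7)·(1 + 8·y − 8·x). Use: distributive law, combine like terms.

54·x + 8·x·y + 16·x² − 59·y − 24·y² − 7

(−2·x − 3·y − 7)·(1 + 8·y − 8·x)
= −2·x − 16·x·y + 16·x² − 3·y − 24·y² + 24·x·y − 7 − 56·y + 56·x    [distributive law]
= 54·x + 8·x·y + 16·x² − 59·y − 24·y² − 7    [combine like terms]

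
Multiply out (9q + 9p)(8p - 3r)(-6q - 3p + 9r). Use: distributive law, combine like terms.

(9q + 9p)(8p - 3r)(-6q - 3p + 9r)
= (72pq - 27qr + 72p² - 27pr)(-6q - 3p + 9r)    [distributive law]
= -432pq² - 216p²q + 648pqr + 162q²r + 81pqr - 243qr² - 432p²q - 216p³ + 648p²r + 162pqr + 81p²r - 243pr²    [distributive law]
= -432pq² - 648p²q + 891pqr + 162q²r - 243qr² - 216p³ + 729p²r - 243pr²    [combine like terms]

-432pq² - 648p²q + 891pqr + 162q²r - 243qr² - 216p³ + 729p²r - 243pr²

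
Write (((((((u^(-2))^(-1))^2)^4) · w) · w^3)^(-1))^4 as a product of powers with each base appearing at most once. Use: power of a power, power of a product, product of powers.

u^(-64)w^(-16)

(((((((u^(-2))^(-1))^2)^4) · w) · w^3)^(-1))^4
= ((((((u^(-2))^(-1))^2)^4) · w) · w^3)^(-4)    [power of a power]
= ((((((u^(-2))^(-1))^2)^4) · w)^(-4)) · ((w^3)^(-4))    [power of a product]
= ((((((u^(-2))^(-1))^2)^4)^(-4)) · (w^(-4))) · ((w^3)^(-4))    [power of a product]
= (((((u^(-2))^(-1))^2)^(-16)) · (w^(-4))) · ((w^3)^(-4))    [power of a power]
= ((((u^(-2))^(-1))^(-32)) · (w^(-4))) · ((w^3)^(-4))    [power of a power]
= (((u^(-2))^32) · (w^(-4))) · ((w^3)^(-4))    [power of a power]
= (u^(-64) · (w^(-4))) · ((w^3)^(-4))    [power of a power]
= (u^(-64) · w^(-4)) · w^(-12)    [power of a power]
= u^(-64)w^(-16)    [product of powers]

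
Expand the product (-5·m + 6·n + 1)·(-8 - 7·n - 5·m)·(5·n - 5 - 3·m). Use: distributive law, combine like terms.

(-5·m + 6·n + 1)·(-8 - 7·n - 5·m)·(5·n - 5 - 3·m)
= (40·m + 35·m·n + 25·m² - 48·n - 42·n² - 30·m·n - 8 - 7·n - 5·m)·(5·n - 5 - 3·m)    [distributive law]
= (35·m + 5·m·n + 25·m² - 55·n - 42·n² - 8)·(5·n - 5 - 3·m)    [combine like terms]
= 175·m·n - 175·m - 105·m² + 25·m·n² - 25·m·n - 15·m²·n + 125·m²·n - 125·m² - 75·m³ - 275·n² + 275·n + 165·m·n - 210·n³ + 210·n² + 126·m·n² - 40·n + 40 + 24·m    [distributive law]
= 315·m·n - 151·m - 230·m² + 151·m·n² + 110·m²·n - 75·m³ - 65·n² + 235·n - 210·n³ + 40    [combine like terms]

315·m·n - 151·m - 230·m² + 151·m·n² + 110·m²·n - 75·m³ - 65·n² + 235·n - 210·n³ + 40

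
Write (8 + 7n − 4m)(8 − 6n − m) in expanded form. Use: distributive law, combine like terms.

64 + 8n − 40m − 42n^2 + 17mn + 4m^2

(8 + 7n − 4m)(8 − 6n − m)
= 64 − 48n − 8m + 56n − 42n^2 − 7mn − 32m + 24mn + 4m^2    [distributive law]
= 64 + 8n − 40m − 42n^2 + 17mn + 4m^2    [combine like terms]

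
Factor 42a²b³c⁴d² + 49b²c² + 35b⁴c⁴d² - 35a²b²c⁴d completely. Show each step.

42a²b³c⁴d² + 49b²c² + 35b⁴c⁴d² - 35a²b²c⁴d
= 7(6a²b³c⁴d² + 7b²c² + 5b⁴c⁴d² - 5a²b²c⁴d)    [factor out 7]
= 7b²c²(6a²bc²d² + 7 + 5b²c²d² - 5a²c²d)    [factor out b²c²]

7b²c²(6a²bc²d² + 7 + 5b²c²d² - 5a²c²d)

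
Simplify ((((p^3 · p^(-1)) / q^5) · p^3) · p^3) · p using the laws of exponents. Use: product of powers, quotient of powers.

p^9q^(-5)

((((p^3 · p^(-1)) / q^5) · p^3) · p^3) · p
= (((p^2 / q^5) · p^3) · p^3) · p    [product of powers]
= p^9q^(-5)    [quotient of powers; product of powers]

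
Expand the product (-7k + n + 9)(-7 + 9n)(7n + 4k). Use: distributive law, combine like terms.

639kn + 196k^2 - 405kn^2 - 252k^2n + 518n^2 + 63n^3 - 441n - 252k

(-7k + n + 9)(-7 + 9n)(7n + 4k)
= (49k - 63kn - 7n + 9n^2 - 63 + 81n)(7n + 4k)    [distributive law]
= (49k - 63kn + 74n + 9n^2 - 63)(7n + 4k)    [combine like terms]
= 343kn + 196k^2 - 441kn^2 - 252k^2n + 518n^2 + 296kn + 63n^3 + 36kn^2 - 441n - 252k    [distributive law]
= 639kn + 196k^2 - 405kn^2 - 252k^2n + 518n^2 + 63n^3 - 441n - 252k    [combine like terms]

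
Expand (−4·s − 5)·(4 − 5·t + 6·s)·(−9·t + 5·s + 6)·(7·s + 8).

7141·s^2·t + 7582·s·t − 3578·s^3 − 5624·s^2 − 3848·s − 1260·s^2·t^2 − 3015·s·t^2 + 2212·s^3·t − 840·s^4 + 2640·t − 960 − 1800·t^2

(−4·s − 5)·(4 − 5·t + 6·s)·(−9·t + 5·s + 6)·(7·s + 8)
= (−16·s + 20·s·t − 24·s^2 − 20 + 25·t − 30·s)·(−9·t + 5·s + 6)·(7·s + 8)    [distributive law]
= (−46·s + 20·s·t − 24·s^2 − 20 + 25·t)·(−9·t + 5·s + 6)·(7·s + 8)    [combine like terms]
= (414·s·t − 230·s^2 − 276·s − 180·s·t^2 + 100·s^2·t + 120·s·t + 216·s^2·t − 120·s^3 − 144·s^2 + 180·t − 100·s − 120 − 225·t^2 + 125·s·t + 150·t)·(7·s + 8)    [distributive law]
= (659·s·t − 374·s^2 − 376·s − 180·s·t^2 + 316·s^2·t − 120·s^3 + 330·t − 120 − 225·t^2)·(7·s + 8)    [combine like terms]
= 4613·s^2·t + 5272·s·t − 2618·s^3 − 2992·s^2 − 2632·s^2 − 3008·s − 1260·s^2·t^2 − 1440·s·t^2 + 2212·s^3·t + 2528·s^2·t − 840·s^4 − 960·s^3 + 2310·s·t + 2640·t − 840·s − 960 − 1575·s·t^2 − 1800·t^2    [distributive law]
= 7141·s^2·t + 7582·s·t − 3578·s^3 − 5624·s^2 − 3848·s − 1260·s^2·t^2 − 3015·s·t^2 + 2212·s^3·t − 840·s^4 + 2640·t − 960 − 1800·t^2    [combine like terms]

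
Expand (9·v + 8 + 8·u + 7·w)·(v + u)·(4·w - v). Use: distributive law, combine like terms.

29·v^2·w - 9·v^3 + 61·u·v·w - 17·u·v^2 + 32·v·w - 8·v^2 + 32·u·w - 8·u·v + 32·u^2·w - 8·u^2·v + 28·v·w^2 + 28·u·w^2

(9·v + 8 + 8·u + 7·w)·(v + u)·(4·w - v)
= (9·v^2 + 9·u·v + 8·v + 8·u + 8·u·v + 8·u^2 + 7·v·w + 7·u·w)·(4·w - v)    [distributive law]
= (9·v^2 + 17·u·v + 8·v + 8·u + 8·u^2 + 7·v·w + 7·u·w)·(4·w - v)    [combine like terms]
= 36·v^2·w - 9·v^3 + 68·u·v·w - 17·u·v^2 + 32·v·w - 8·v^2 + 32·u·w - 8·u·v + 32·u^2·w - 8·u^2·v + 28·v·w^2 - 7·v^2·w + 28·u·w^2 - 7·u·v·w    [distributive law]
= 29·v^2·w - 9·v^3 + 61·u·v·w - 17·u·v^2 + 32·v·w - 8·v^2 + 32·u·w - 8·u·v + 32·u^2·w - 8·u^2·v + 28·v·w^2 + 28·u·w^2    [combine like terms]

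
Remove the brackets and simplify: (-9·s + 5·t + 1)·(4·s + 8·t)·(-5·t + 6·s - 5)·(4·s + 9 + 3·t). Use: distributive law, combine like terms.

(-9·s + 5·t + 1)·(4·s + 8·t)·(-5·t + 6·s - 5)·(4·s + 9 + 3·t)
= (-36·s^2 - 72·s·t + 20·s·t + 40·t^2 + 4·s + 8·t)·(-5·t + 6·s - 5)·(4·s + 9 + 3·t)    [distributive law]
= (-36·s^2 - 52·s·t + 40·t^2 + 4·s + 8·t)·(-5·t + 6·s - 5)·(4·s + 9 + 3·t)    [combine like terms]
= (180·s^2·t - 216·s^3 + 180·s^2 + 260·s·t^2 - 312·s^2·t + 260·s·t - 200·t^3 + 240·s·t^2 - 200·t^2 - 20·s·t + 24·s^2 - 20·s - 40·t^2 + 48·s·t - 40·t)·(4·s + 9 + 3·t)    [distributive law]
= (-132·s^2·t - 216·s^3 + 204·s^2 + 500·s·t^2 + 288·s·t - 200·t^3 - 240·t^2 - 20·s - 40·t)·(4·s + 9 + 3·t)    [combine like terms]
= -528·s^3·t - 1188·s^2·t - 396·s^2·t^2 - 864·s^4 - 1944·s^3 - 648·s^3·t + 816·s^3 + 1836·s^2 + 612·s^2·t + 2000·s^2·t^2 + 4500·s·t^2 + 1500·s·t^3 + 1152·s^2·t + 2592·s·t + 864·s·t^2 - 800·s·t^3 - 1800·t^3 - 600·t^4 - 960·s·t^2 - 2160·t^2 - 720·t^3 - 80·s^2 - 180·s - 60·s·t - 160·s·t - 360·t - 120·t^2    [distributive law]
= -1176·s^3·t + 576·s^2·t + 1604·s^2·t^2 - 864·s^4 - 1128·s^3 + 1756·s^2 + 4404·s·t^2 + 700·s·t^3 + 2372·s·t - 2520·t^3 - 600·t^4 - 2280·t^2 - 180·s - 360·t    [combine like terms]

-1176·s^3·t + 576·s^2·t + 1604·s^2·t^2 - 864·s^4 - 1128·s^3 + 1756·s^2 + 4404·s·t^2 + 700·s·t^3 + 2372·s·t - 2520·t^3 - 600·t^4 - 2280·t^2 - 180·s - 360·t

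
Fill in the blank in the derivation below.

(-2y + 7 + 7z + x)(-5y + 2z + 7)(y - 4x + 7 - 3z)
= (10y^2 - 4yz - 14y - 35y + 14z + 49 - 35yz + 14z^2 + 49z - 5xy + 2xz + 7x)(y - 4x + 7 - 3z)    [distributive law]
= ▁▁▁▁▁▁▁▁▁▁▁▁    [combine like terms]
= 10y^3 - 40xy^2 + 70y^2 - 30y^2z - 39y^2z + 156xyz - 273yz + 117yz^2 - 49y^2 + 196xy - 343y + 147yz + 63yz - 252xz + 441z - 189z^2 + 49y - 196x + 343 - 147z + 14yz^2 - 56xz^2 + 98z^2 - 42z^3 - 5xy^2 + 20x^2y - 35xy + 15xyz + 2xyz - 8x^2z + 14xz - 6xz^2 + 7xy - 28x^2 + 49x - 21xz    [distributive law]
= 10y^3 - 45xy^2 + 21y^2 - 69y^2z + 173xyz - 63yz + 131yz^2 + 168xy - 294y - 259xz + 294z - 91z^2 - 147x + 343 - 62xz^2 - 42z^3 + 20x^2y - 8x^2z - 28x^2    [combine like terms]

By combine like terms:

(10y^2 - 39yz - 49y + 63z + 49 + 14z^2 - 5xy + 2xz + 7x)(y - 4x + 7 - 3z)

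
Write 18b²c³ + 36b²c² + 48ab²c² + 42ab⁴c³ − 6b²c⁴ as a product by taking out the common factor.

6b²c²(3c + 6 + 8a + 7ab²c − c²)

18b²c³ + 36b²c² + 48ab²c² + 42ab⁴c³ − 6b²c⁴
= 6(3b²c³ + 6b²c² + 8ab²c² + 7ab⁴c³ − b²c⁴)    [factor out 6]
= 6b²c²(3c + 6 + 8a + 7ab²c − c²)    [factor out b²c²]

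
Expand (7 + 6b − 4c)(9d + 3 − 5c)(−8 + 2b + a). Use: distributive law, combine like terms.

−504d − 306bd + 63ad − 168 − 102b + 21a + 376c + 146bc − 47ac + 108b^2d + 54abd + 36b^2 + 18ab − 60b^2c − 30abc + 288cd − 72bcd − 36acd − 160c^2 + 40bc^2 + 20ac^2

(7 + 6b − 4c)(9d + 3 − 5c)(−8 + 2b + a)
= (63d + 21 − 35c + 54bd + 18b − 30bc − 36cd − 12c + 20c^2)(−8 + 2b + a)    [distributive law]
= (63d + 21 − 47c + 54bd + 18b − 30bc − 36cd + 20c^2)(−8 + 2b + a)    [combine like terms]
= −504d + 126bd + 63ad − 168 + 42b + 21a + 376c − 94bc − 47ac − 432bd + 108b^2d + 54abd − 144b + 36b^2 + 18ab + 240bc − 60b^2c − 30abc + 288cd − 72bcd − 36acd − 160c^2 + 40bc^2 + 20ac^2    [distributive law]
= −504d − 306bd + 63ad − 168 − 102b + 21a + 376c + 146bc − 47ac + 108b^2d + 54abd + 36b^2 + 18ab − 60b^2c − 30abc + 288cd − 72bcd − 36acd − 160c^2 + 40bc^2 + 20ac^2    [combine like terms]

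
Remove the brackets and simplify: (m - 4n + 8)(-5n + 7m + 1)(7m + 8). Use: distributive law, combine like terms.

(m - 4n + 8)(-5n + 7m + 1)(7m + 8)
= (-5mn + 7m^2 + m + 20n^2 - 28mn - 4n - 40n + 56m + 8)(7m + 8)    [distributive law]
= (-33mn + 7m^2 + 57m + 20n^2 - 44n + 8)(7m + 8)    [combine like terms]
= -231m^2n - 264mn + 49m^3 + 56m^2 + 399m^2 + 456m + 140mn^2 + 160n^2 - 308mn - 352n + 56m + 64    [distributive law]
= -231m^2n - 572mn + 49m^3 + 455m^2 + 512m + 140mn^2 + 160n^2 - 352n + 64    [combine like terms]

-231m^2n - 572mn + 49m^3 + 455m^2 + 512m + 140mn^2 + 160n^2 - 352n + 64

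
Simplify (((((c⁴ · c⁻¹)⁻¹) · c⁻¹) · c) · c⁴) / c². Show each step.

(((((c⁴ · c⁻¹)⁻¹) · c⁻¹) · c) · c⁴) / c²
= ((((((c⁴)⁻¹) · ((c⁻¹)⁻¹)) · c⁻¹) · c) · c⁴) / c²    [power of a product]
= ((((c⁻⁴ · ((c⁻¹)⁻¹)) · c⁻¹) · c) · c⁴) / c²    [power of a power]
= ((((c⁻⁴ · c) · c⁻¹) · c) · c⁴) / c²    [power of a power]
= (((c⁻³ · c⁻¹) · c) · c⁴) / c²    [product of powers]
= ((c⁻⁴ · c) · c⁴) / c²    [product of powers]
= (c⁻³ · c⁴) / c²    [product of powers]
= c / c²    [product of powers]
= c⁻¹    [quotient of powers]

c⁻¹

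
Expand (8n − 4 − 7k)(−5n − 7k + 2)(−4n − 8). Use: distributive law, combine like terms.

(8n − 4 − 7k)(−5n − 7k + 2)(−4n − 8)
= (−40n² − 56kn + 16n + 20n + 28k − 8 + 35kn + 49k² − 14k)(−4n − 8)    [distributive law]
= (−40n² − 21kn + 36n + 14k − 8 + 49k²)(−4n − 8)    [combine like terms]
= 160n³ + 320n² + 84kn² + 168kn − 144n² − 288n − 56kn − 112k + 32n + 64 − 196k²n − 392k²    [distributive law]
= 160n³ + 176n² + 84kn² + 112kn − 256n − 112k + 64 − 196k²n − 392k²    [combine like terms]

160n³ + 176n² + 84kn² + 112kn − 256n − 112k + 64 − 196k²n − 392k²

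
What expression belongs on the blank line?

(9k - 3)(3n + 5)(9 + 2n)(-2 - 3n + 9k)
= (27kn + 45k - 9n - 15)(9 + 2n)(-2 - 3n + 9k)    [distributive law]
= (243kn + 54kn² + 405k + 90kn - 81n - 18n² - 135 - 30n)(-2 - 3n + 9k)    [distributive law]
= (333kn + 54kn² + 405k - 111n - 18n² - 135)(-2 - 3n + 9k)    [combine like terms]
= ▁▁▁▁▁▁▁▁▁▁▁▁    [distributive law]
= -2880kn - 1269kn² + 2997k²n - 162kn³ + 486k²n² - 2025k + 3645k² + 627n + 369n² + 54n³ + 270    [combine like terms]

By distributive law:

-666kn - 999kn² + 2997k²n - 108kn² - 162kn³ + 486k²n² - 810k - 1215kn + 3645k² + 222n + 333n² - 999kn + 36n² + 54n³ - 162kn² + 270 + 405n - 1215k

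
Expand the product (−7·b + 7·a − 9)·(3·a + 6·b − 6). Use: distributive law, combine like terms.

(−7·b + 7·a − 9)·(3·a + 6·b − 6)
= −21·a·b − 42·b^2 + 42·b + 21·a^2 + 42·a·b − 42·a − 27·a − 54·b + 54    [distributive law]
= 21·a·b − 42·b^2 − 12·b + 21·a^2 − 69·a + 54    [combine like terms]

21·a·b − 42·b^2 − 12·b + 21·a^2 − 69·a + 54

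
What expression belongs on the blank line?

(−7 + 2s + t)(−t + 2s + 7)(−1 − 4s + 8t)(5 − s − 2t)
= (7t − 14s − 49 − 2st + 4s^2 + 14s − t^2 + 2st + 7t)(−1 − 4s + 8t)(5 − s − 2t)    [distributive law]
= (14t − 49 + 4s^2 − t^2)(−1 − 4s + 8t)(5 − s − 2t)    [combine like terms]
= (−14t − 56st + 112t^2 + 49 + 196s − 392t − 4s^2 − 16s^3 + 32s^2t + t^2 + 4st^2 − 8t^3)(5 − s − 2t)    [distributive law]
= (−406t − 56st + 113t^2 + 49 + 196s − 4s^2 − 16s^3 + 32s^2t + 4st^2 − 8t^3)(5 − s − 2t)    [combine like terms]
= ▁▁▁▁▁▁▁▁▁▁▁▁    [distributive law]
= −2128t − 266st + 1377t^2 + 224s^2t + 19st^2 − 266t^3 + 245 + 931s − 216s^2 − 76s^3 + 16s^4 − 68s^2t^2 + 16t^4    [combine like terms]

After distributive law, the bracketed line is:

−2030t + 406st + 812t^2 − 280st + 56s^2t + 112st^2 + 565t^2 − 113st^2 − 226t^3 + 245 − 49s − 98t + 980s − 196s^2 − 392st − 20s^2 + 4s^3 + 8s^2t − 80s^3 + 16s^4 + 32s^3t + 160s^2t − 32s^3t − 64s^2t^2 + 20st^2 − 4s^2t^2 − 8st^3 − 40t^3 + 8st^3 + 16t^4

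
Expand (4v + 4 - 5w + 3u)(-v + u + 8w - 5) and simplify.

-4v² + uv + 37vw - 24v - 11u + 57w - 20 + 19uw - 40w² + 3u²

(4v + 4 - 5w + 3u)(-v + u + 8w - 5)
= -4v² + 4uv + 32vw - 20v - 4v + 4u + 32w - 20 + 5vw - 5uw - 40w² + 25w - 3uv + 3u² + 24uw - 15u    [distributive law]
= -4v² + uv + 37vw - 24v - 11u + 57w - 20 + 19uw - 40w² + 3u²    [combine like terms]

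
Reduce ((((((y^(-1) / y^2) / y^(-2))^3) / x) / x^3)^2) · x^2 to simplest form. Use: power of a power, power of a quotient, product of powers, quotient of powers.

((((((y^(-1) / y^2) / y^(-2))^3) / x) / x^3)^2) · x^2
= ((((((y^(-1) / y^2) / y^(-2))^3) / x)^2) / ((x^3)^2)) · x^2    [power of a quotient]
= ((((((y^(-1) / y^2) / y^(-2))^3)^2) / (x^2)) / ((x^3)^2)) · x^2    [power of a quotient]
= (((((y^(-1) / y^2) / y^(-2))^6) / (x^2)) / ((x^3)^2)) · x^2    [power of a power]
= (((((y^(-1) / y^2)^6) / ((y^(-2))^6)) / (x^2)) / ((x^3)^2)) · x^2    [power of a quotient]
= ((((((y^(-1))^6) / ((y^2)^6)) / ((y^(-2))^6)) / (x^2)) / ((x^3)^2)) · x^2    [power of a quotient]
= ((((y^(-6) / ((y^2)^6)) / ((y^(-2))^6)) / (x^2)) / ((x^3)^2)) · x^2    [power of a power]
= ((((y^(-6) / y^12) / ((y^(-2))^6)) / (x^2)) / ((x^3)^2)) · x^2    [power of a power]
= (((y^(-18) / ((y^(-2))^6)) / (x^2)) / ((x^3)^2)) · x^2    [quotient of powers]
= (((y^(-18) / y^(-12)) / (x^2)) / ((x^3)^2)) · x^2    [power of a power]
= ((y^(-6) / (x^2)) / ((x^3)^2)) · x^2    [quotient of powers]
= ((y^(-6) / x^2) / x^6) · x^2    [power of a power]
= x^(-6)·y^(-6)    [quotient of powers; product of powers]

x^(-6)·y^(-6)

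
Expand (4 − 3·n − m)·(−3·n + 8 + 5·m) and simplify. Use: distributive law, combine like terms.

(4 − 3·n − m)·(−3·n + 8 + 5·m)
= −12·n + 32 + 20·m + 9·n^2 − 24·n − 15·m·n + 3·m·n − 8·m − 5·m^2    [distributive law]
= −36·n + 32 + 12·m + 9·n^2 − 12·m·n − 5·m^2    [combine like terms]

−36·n + 32 + 12·m + 9·n^2 − 12·m·n − 5·m^2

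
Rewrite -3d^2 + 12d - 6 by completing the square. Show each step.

-3(d - 2)^2 + 6

-3d^2 + 12d - 6
= -3(d^2 - 4d) - 6    [factor out -3 from the d-terms]
= -3(d^2 - 4d + 4 - 4) - 6    [add and subtract 4 inside the bracket]
= -3(d - 2)^2 + 12 - 6    [perfect-square identity]
= -3(d - 2)^2 + 6    [combine constants]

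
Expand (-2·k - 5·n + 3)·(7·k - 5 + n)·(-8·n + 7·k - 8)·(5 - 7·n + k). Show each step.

(-2·k - 5·n + 3)·(7·k - 5 + n)·(-8·n + 7·k - 8)·(5 - 7·n + k)
= (-14·k^2 + 10·k - 2·k·n - 35·k·n + 25·n - 5·n^2 + 21·k - 15 + 3·n)·(-8·n + 7·k - 8)·(5 - 7·n + k)    [distributive law]
= (-14·k^2 + 31·k - 37·k·n + 28·n - 5·n^2 - 15)·(-8·n + 7·k - 8)·(5 - 7·n + k)    [combine like terms]
= (112·k^2·n - 98·k^3 + 112·k^2 - 248·k·n + 217·k^2 - 248·k + 296·k·n^2 - 259·k^2·n + 296·k·n - 224·n^2 + 196·k·n - 224·n + 40·n^3 - 35·k·n^2 + 40·n^2 + 120·n - 105·k + 120)·(5 - 7·n + k)    [distributive law]
= (-147·k^2·n - 98·k^3 + 329·k^2 + 244·k·n - 353·k + 261·k·n^2 - 184·n^2 - 104·n + 40·n^3 + 120)·(5 - 7·n + k)    [combine like terms]
= -735·k^2·n + 1029·k^2·n^2 - 147·k^3·n - 490·k^3 + 686·k^3·n - 98·k^4 + 1645·k^2 - 2303·k^2·n + 329·k^3 + 1220·k·n - 1708·k·n^2 + 244·k^2·n - 1765·k + 2471·k·n - 353·k^2 + 1305·k·n^2 - 1827·k·n^3 + 261·k^2·n^2 - 920·n^2 + 1288·n^3 - 184·k·n^2 - 520·n + 728·n^2 - 104·k·n + 200·n^3 - 280·n^4 + 40·k·n^3 + 600 - 840·n + 120·k    [distributive law]
= -2794·k^2·n + 1290·k^2·n^2 + 539·k^3·n - 161·k^3 - 98·k^4 + 1292·k^2 + 3587·k·n - 587·k·n^2 - 1645·k - 1787·k·n^3 - 192·n^2 + 1488·n^3 - 1360·n - 280·n^4 + 600    [combine like terms]

-2794·k^2·n + 1290·k^2·n^2 + 539·k^3·n - 161·k^3 - 98·k^4 + 1292·k^2 + 3587·k·n - 587·k·n^2 - 1645·k - 1787·k·n^3 - 192·n^2 + 1488·n^3 - 1360·n - 280·n^4 + 600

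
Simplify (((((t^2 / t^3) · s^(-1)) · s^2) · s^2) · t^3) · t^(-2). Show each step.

s^3

(((((t^2 / t^3) · s^(-1)) · s^2) · s^2) · t^3) · t^(-2)
= ((((t^(-1) · s^(-1)) · s^2) · s^2) · t^3) · t^(-2)    [quotient of powers]
= s^3    [product of powers]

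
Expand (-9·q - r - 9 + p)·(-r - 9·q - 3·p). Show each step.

(-9·q - r - 9 + p)·(-r - 9·q - 3·p)
= 9·q·r + 81·q^2 + 27·p·q + r^2 + 9·q·r + 3·p·r + 9·r + 81·q + 27·p - p·r - 9·p·q - 3·p^2    [distributive law]
= 18·q·r + 81·q^2 + 18·p·q + r^2 + 2·p·r + 9·r + 81·q + 27·p - 3·p^2    [combine like terms]

18·q·r + 81·q^2 + 18·p·q + r^2 + 2·p·r + 9·r + 81·q + 27·p - 3·p^2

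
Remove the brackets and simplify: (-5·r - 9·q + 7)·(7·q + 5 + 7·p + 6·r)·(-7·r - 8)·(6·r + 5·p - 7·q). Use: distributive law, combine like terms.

2268·q·r³ + 4046·p·q·r² - 1715·q²·r² + 3257·q·r² + 6885·p·q·r - 1764·q²·r + 726·r³ + 227·p·r² - 2286·r² - 4257·p·r + 2475·q·r + 2520·p·r³ + 1225·p²·r² - 315·p²·r + 1260·r⁴ - 882·p·q²·r - 3087·q³·r - 1008·p·q² - 3528·q³ + 2584·p·q + 224·q² + 2205·p²·q·r + 2520·p²·q - 1680·r - 1400·p + 1960·q - 1960·p²

(-5·r - 9·q + 7)·(7·q + 5 + 7·p + 6·r)·(-7·r - 8)·(6·r + 5·p - 7·q)
= (-35·q·r - 25·r - 35·p·r - 30·r² - 63·q² - 45·q - 63·p·q - 54·q·r + 49·q + 35 + 49·p + 42·r)·(-7·r - 8)·(6·r + 5·p - 7·q)    [distributive law]
= (-89·q·r + 17·r - 35·p·r - 30·r² - 63·q² + 4·q - 63·p·q + 35 + 49·p)·(-7·r - 8)·(6·r + 5·p - 7·q)    [combine like terms]
= (623·q·r² + 712·q·r - 119·r² - 136·r + 245·p·r² + 280·p·r + 210·r³ + 240·r² + 441·q²·r + 504·q² - 28·q·r - 32·q + 441·p·q·r + 504·p·q - 245·r - 280 - 343·p·r - 392·p)·(6·r + 5·p - 7·q)    [distributive law]
= (623·q·r² + 684·q·r + 121·r² - 381·r + 245·p·r² - 63·p·r + 210·r³ + 441·q²·r + 504·q² - 32·q + 441·p·q·r + 504·p·q - 280 - 392·p)·(6·r + 5·p - 7·q)    [combine like terms]
= 3738·q·r³ + 3115·p·q·r² - 4361·q²·r² + 4104·q·r² + 3420·p·q·r - 4788·q²·r + 726·r³ + 605·p·r² - 847·q·r² - 2286·r² - 1905·p·r + 2667·q·r + 1470·p·r³ + 1225·p²·r² - 1715·p·q·r² - 378·p·r² - 315·p²·r + 441·p·q·r + 1260·r⁴ + 1050·p·r³ - 1470·q·r³ + 2646·q²·r² + 2205·p·q²·r - 3087·q³·r + 3024·q²·r + 2520·p·q² - 3528·q³ - 192·q·r - 160·p·q + 224·q² + 2646·p·q·r² + 2205·p²·q·r - 3087·p·q²·r + 3024·p·q·r + 2520·p²·q - 3528·p·q² - 1680·r - 1400·p + 1960·q - 2352·p·r - 1960·p² + 2744·p·q    [distributive law]
= 2268·q·r³ + 4046·p·q·r² - 1715·q²·r² + 3257·q·r² + 6885·p·q·r - 1764·q²·r + 726·r³ + 227·p·r² - 2286·r² - 4257·p·r + 2475·q·r + 2520·p·r³ + 1225·p²·r² - 315·p²·r + 1260·r⁴ - 882·p·q²·r - 3087·q³·r - 1008·p·q² - 3528·q³ + 2584·p·q + 224·q² + 2205·p²·q·r + 2520·p²·q - 1680·r - 1400·p + 1960·q - 1960·p²    [combine like terms]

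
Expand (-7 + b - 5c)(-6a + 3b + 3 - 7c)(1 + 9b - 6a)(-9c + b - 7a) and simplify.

-1750ac + 1617ab - 1176a^2 - 6482abc + 1593ab^2 - 3612a^2b + 3486a^2c + 1764a^3 + 1897bc - 207b^2 + 1715b^2c - 159b^3 + 189c - 21b + 147a - 306c^2 - 2521bc^2 + 1321ac^2 + 2436ab^2c - 261ab^3 + 540a^2b^2 - 3318a^2bc - 252a^3b - 441b^3c + 27b^4 + 2097b^2c^2 - 6033abc^2 + 3090a^2c^2 + 1260a^3c - 315c^3 - 2835bc^3 + 1890ac^3

(-7 + b - 5c)(-6a + 3b + 3 - 7c)(1 + 9b - 6a)(-9c + b - 7a)
= (42a - 21b - 21 + 49c - 6ab + 3b^2 + 3b - 7bc + 30ac - 15bc - 15c + 35c^2)(1 + 9b - 6a)(-9c + b - 7a)    [distributive law]
= (42a - 18b - 21 + 34c - 6ab + 3b^2 - 22bc + 30ac + 35c^2)(1 + 9b - 6a)(-9c + b - 7a)    [combine like terms]
= (42a + 378ab - 252a^2 - 18b - 162b^2 + 108ab - 21 - 189b + 126a + 34c + 306bc - 204ac - 6ab - 54ab^2 + 36a^2b + 3b^2 + 27b^3 - 18ab^2 - 22bc - 198b^2c + 132abc + 30ac + 270abc - 180a^2c + 35c^2 + 315bc^2 - 210ac^2)(-9c + b - 7a)    [distributive law]
= (168a + 480ab - 252a^2 - 207b - 159b^2 - 21 + 34c + 284bc - 174ac - 72ab^2 + 36a^2b + 27b^3 - 198b^2c + 402abc - 180a^2c + 35c^2 + 315bc^2 - 210ac^2)(-9c + b - 7a)    [combine like terms]
= -1512ac + 168ab - 1176a^2 - 4320abc + 480ab^2 - 3360a^2b + 2268a^2c - 252a^2b + 1764a^3 + 1863bc - 207b^2 + 1449ab + 1431b^2c - 159b^3 + 1113ab^2 + 189c - 21b + 147a - 306c^2 + 34bc - 238ac - 2556bc^2 + 284b^2c - 1988abc + 1566ac^2 - 174abc + 1218a^2c + 648ab^2c - 72ab^3 + 504a^2b^2 - 324a^2bc + 36a^2b^2 - 252a^3b - 243b^3c + 27b^4 - 189ab^3 + 1782b^2c^2 - 198b^3c + 1386ab^2c - 3618abc^2 + 402ab^2c - 2814a^2bc + 1620a^2c^2 - 180a^2bc + 1260a^3c - 315c^3 + 35bc^2 - 245ac^2 - 2835bc^3 + 315b^2c^2 - 2205abc^2 + 1890ac^3 - 210abc^2 + 1470a^2c^2    [distributive law]
= -1750ac + 1617ab - 1176a^2 - 6482abc + 1593ab^2 - 3612a^2b + 3486a^2c + 1764a^3 + 1897bc - 207b^2 + 1715b^2c - 159b^3 + 189c - 21b + 147a - 306c^2 - 2521bc^2 + 1321ac^2 + 2436ab^2c - 261ab^3 + 540a^2b^2 - 3318a^2bc - 252a^3b - 441b^3c + 27b^4 + 2097b^2c^2 - 6033abc^2 + 3090a^2c^2 + 1260a^3c - 315c^3 - 2835bc^3 + 1890ac^3    [combine like terms]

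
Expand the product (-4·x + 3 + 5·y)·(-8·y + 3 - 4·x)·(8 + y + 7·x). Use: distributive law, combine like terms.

(-4·x + 3 + 5·y)·(-8·y + 3 - 4·x)·(8 + y + 7·x)
= (32·x·y - 12·x + 16·x^2 - 24·y + 9 - 12·x - 40·y^2 + 15·y - 20·x·y)·(8 + y + 7·x)    [distributive law]
= (12·x·y - 24·x + 16·x^2 - 9·y + 9 - 40·y^2)·(8 + y + 7·x)    [combine like terms]
= 96·x·y + 12·x·y^2 + 84·x^2·y - 192·x - 24·x·y - 168·x^2 + 128·x^2 + 16·x^2·y + 112·x^3 - 72·y - 9·y^2 - 63·x·y + 72 + 9·y + 63·x - 320·y^2 - 40·y^3 - 280·x·y^2    [distributive law]
= 9·x·y - 268·x·y^2 + 100·x^2·y - 129·x - 40·x^2 + 112·x^3 - 63·y - 329·y^2 + 72 - 40·y^3    [combine like terms]

9·x·y - 268·x·y^2 + 100·x^2·y - 129·x - 40·x^2 + 112·x^3 - 63·y - 329·y^2 + 72 - 40·y^3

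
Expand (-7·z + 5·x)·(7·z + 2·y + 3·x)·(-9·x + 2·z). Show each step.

(-7·z + 5·x)·(7·z + 2·y + 3·x)·(-9·x + 2·z)
= (-49·z^2 - 14·y·z - 21·x·z + 35·x·z + 10·x·y + 15·x^2)·(-9·x + 2·z)    [distributive law]
= (-49·z^2 - 14·y·z + 14·x·z + 10·x·y + 15·x^2)·(-9·x + 2·z)    [combine like terms]
= 441·x·z^2 - 98·z^3 + 126·x·y·z - 28·y·z^2 - 126·x^2·z + 28·x·z^2 - 90·x^2·y + 20·x·y·z - 135·x^3 + 30·x^2·z    [distributive law]
= 469·x·z^2 - 98·z^3 + 146·x·y·z - 28·y·z^2 - 96·x^2·z - 90·x^2·y - 135·x^3    [combine like terms]

469·x·z^2 - 98·z^3 + 146·x·y·z - 28·y·z^2 - 96·x^2·z - 90·x^2·y - 135·x^3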